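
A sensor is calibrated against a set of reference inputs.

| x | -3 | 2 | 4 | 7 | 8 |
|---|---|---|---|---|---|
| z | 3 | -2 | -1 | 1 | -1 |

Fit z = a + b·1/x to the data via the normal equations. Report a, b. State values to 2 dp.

Normal-equation sums: Σ1 = 5, Σ1/x = 115/168, Σ1/x·1/x = 12973/28224.
Moment sums: Σz = 0, Σ1/x·z = -125/56.
Determinant 5·(12973/28224) − (115/168)² = 6455/3528.
a = (0·(12973/28224) − (115/168)·(-125/56))/(6455/3528) = 8625/10328; b = (5·(-125/56) − (115/168)·0)/(6455/3528) = -7875/1291.

a = 0.84, b = -6.10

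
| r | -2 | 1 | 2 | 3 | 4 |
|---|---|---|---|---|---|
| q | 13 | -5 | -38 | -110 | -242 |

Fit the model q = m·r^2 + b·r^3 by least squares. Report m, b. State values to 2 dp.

Forming MᵀM = [[370, 1268]; [1268, 4954]] and Mᵀq = [-4967, -18871]ᵀ gives MᵀM·[m, b]ᵀ = Mᵀq.
Eliminating b: 4954·(row 1) − 1268·(row 2) gives 225156·m = 4954·(-4967) − 1268·(-18871) = -678090, so m = -113015/37526.
Then b = ((-18871) − 1268·(-113015/37526))/4954 = -114019/37526.

m = -3.01, b = -3.04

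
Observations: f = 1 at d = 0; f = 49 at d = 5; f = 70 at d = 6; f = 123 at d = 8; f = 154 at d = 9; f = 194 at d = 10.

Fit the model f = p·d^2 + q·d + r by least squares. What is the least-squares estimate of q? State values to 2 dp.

Sums needed: Σd^2·d^2 = 22578, Σd^2·d = 2582, Σd^2 = 306, Σd·d = 306, Σd = 38, Σ1 = 6.
And Σd^2·f = 43491, Σd·f = 4975, Σf = 591.
So MᵀM·[p, q, r]ᵀ = Mᵀf: [[22578, 2582, 306]; [2582, 306, 38]; [306, 38, 6]]·[p, q, r]ᵀ = [43491, 4975, 591]ᵀ.
Solving the 3×3 system (Gaussian elimination) gives p = 201/104, q = -141/728, r = 211/182.

q = -0.19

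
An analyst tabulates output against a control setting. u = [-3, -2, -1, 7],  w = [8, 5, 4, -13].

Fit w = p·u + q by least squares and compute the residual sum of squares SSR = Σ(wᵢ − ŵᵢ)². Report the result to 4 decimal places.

Setting ∂/∂p … = 0 gives: 63·p + 1·q = -129;  1·p + 4·q = 4.
(Σu·u = 63, Σu = 1, Σ1 = 4, Σu·w = -129, Σw = 4.)
Determinant 63·4 − 1² = 251.
p = ((-129)·4 − 1·4)/251 = -520/251; q = (63·4 − 1·(-129))/251 = 381/251.
Residuals: 67/251, -166/251, 103/251, -4/251; SSR = 170/251.

SSR = 0.6773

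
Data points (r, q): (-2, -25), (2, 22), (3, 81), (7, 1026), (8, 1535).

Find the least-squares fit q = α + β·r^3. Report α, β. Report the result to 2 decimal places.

α = -1.15, β = 3.00

Setting ∂/∂α … = 0 gives: 5·α + 882·β = 2639;  882·α + 380650·β = 1140401.
Eliminating β: 380650·(row 1) − 882·(row 2) gives 1125326·α = 380650·2639 − 882·1140401 = -1298332, so α = -649166/562663.
Then β = (1140401 − 882·(-649166/562663))/380650 = 3374407/1125326.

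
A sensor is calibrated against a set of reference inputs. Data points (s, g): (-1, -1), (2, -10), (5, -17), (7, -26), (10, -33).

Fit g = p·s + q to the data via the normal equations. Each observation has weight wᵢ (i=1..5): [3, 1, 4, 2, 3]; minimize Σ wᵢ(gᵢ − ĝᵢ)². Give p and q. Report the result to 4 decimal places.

With design matrix M, MᵀWM = [[505, 63]; [63, 13]] and MᵀWg = [-1711, -232]ᵀ.
Δ = 505·13 − 63² = 2596.
p = ((-1711)·13 − 63·(-232))/2596 = -7627/2596; q = (505·(-232) − 63·(-1711))/2596 = -9367/2596.

p = -2.9380, q = -3.6082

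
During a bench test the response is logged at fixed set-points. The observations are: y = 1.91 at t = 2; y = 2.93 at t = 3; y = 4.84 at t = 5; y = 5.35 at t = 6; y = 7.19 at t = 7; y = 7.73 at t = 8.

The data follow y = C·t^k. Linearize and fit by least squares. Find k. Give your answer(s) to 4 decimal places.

k = 1.0068

With ln yᵢ as the transformed response and ln tᵢ as the regressor:
Σln t = 9.2183, Σ(ln t)² = 15.5987, Σln y = 8.9939, Σln t·ln y = 15.2638.
Equations: 15.5987·k + 9.2183·ln C = 15.2638;  9.2183·k + 6·ln C = 8.9939.
Solving (det = 8.6152): k = 1.00684, ln C = -0.04791.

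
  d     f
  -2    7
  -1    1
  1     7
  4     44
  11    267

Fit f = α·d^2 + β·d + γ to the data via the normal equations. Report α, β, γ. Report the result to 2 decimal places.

The normal equations are: 14915·α + 1387·β + 143·γ = 33047;  1387·α + 143·β + 13·γ = 3105;  143·α + 13·β + 5·γ = 326.
(Σd^2·d^2 = 14915, Σd^2·d = 1387, Σd^2 = 143, Σd·d = 143, Σd = 13, Σ1 = 5, Σd^2·f = 33047, Σd·f = 3105, Σf = 326.)
Inverting the 3×3 Gram matrix, [α, β, γ]ᵀ = [83023/42078, 98003/42078, 57110/21039]ᵀ.

α = 1.97, β = 2.33, γ = 2.71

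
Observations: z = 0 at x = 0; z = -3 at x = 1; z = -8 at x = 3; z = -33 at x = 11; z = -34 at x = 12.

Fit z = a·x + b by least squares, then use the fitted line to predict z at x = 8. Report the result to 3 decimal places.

ẑ = -23.183

Setting ∂/∂a … = 0 gives: 275·a + 27·b = -798;  27·a + 5·b = -78.
Eliminating b: 5·(row 1) − 27·(row 2) gives 646·a = 5·(-798) − 27·(-78) = -1884, so a = -942/323.
Then b = ((-78) − 27·(-942/323))/5 = 48/323.
At x = 8: ẑ = (-942/323)·(8) + (48/323)·(1) = -7488/323.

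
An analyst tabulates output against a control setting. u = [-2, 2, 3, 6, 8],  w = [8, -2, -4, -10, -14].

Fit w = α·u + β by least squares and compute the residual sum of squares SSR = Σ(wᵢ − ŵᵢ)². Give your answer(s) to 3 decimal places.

From the data, Σu·u = 117, Σu = 17, Σ1 = 5.
For Aᵀw: Σu·w = -204, Σw = -22.
Determinant 117·5 − 17² = 296.
α = ((-204)·5 − 17·(-22))/296 = -323/148; β = (117·(-22) − 17·(-204))/296 = 447/148.
Residuals: 91/148, -97/148, -35/74, 11/148, 65/148; SSR = 91/74.

SSR = 1.230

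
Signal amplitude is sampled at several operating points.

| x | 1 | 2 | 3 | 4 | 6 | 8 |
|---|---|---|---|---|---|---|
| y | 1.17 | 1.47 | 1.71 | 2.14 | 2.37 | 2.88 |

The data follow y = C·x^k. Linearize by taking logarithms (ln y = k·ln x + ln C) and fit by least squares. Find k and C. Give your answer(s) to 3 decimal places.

Taking logs, ln y = k·ln x + ln C, so regress ln y on ln x.
Sums: Σln x = 7.0493, Σ(ln x)² = 11.1437, Σln y = 3.7602, Σln x·ln y = 5.6568.
Normal system: [[11.1437, 7.0493]; [7.0493, 6]]·[k, ln C]ᵀ = [5.6568, 3.7602]ᵀ.
Δ = 11.1437·6 − (7.0493)² = 17.1702; k = (5.6568·6 − 7.0493·3.7602)/17.1702 = 0.43297, ln C = (11.1437·3.7602 − 7.0493·5.6568)/17.1702 = 0.11802, so C = exp(0.11802) = 1.12527.

k = 0.433, C = 1.125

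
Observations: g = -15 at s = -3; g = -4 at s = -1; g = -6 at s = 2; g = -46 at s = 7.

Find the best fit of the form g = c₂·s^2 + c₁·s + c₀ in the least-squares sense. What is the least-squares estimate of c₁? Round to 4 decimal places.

Entries of AᵀA: Σs^2·s^2 = 2499, Σs^2·s = 323, Σs^2 = 63, Σs·s = 63, Σs = 5, Σ1 = 4.
Right-hand side: Σs^2·g = -2417, Σs·g = -285, Σg = -71.
Normal equations: [[2499, 323, 63]; [323, 63, 5]; [63, 5, 4]]·[c₂, c₁, c₀]ᵀ = [-2417, -285, -71]ᵀ.
Solving the 3×3 system (Gaussian elimination) gives c₂ = -2577/2585, c₁ = 2152/2585, c₀ = -726/235.

c₁ = 0.8325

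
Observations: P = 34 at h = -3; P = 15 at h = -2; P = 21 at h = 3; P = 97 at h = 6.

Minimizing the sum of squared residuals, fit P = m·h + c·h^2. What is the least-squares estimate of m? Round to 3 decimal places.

m = -2.027

The normal equations are: 58·m + 208·c = 513;  208·m + 1474·c = 4047.
(Σh·h = 58, Σh·h^2 = 208, Σh^2·h^2 = 1474, Σh·P = 513, Σh^2·P = 4047.)
Determinant 58·1474 − 208² = 42228.
m = (513·1474 − 208·4047)/42228 = -14269/7038; c = (58·4047 − 208·513)/42228 = 21337/7038.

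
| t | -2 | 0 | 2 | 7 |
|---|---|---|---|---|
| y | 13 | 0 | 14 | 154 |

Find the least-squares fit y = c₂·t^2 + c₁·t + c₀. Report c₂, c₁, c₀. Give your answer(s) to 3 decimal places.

c₂ = 3.102, c₁ = 0.195, c₀ = 0.707

Entries of MᵀM: Σt^2·t^2 = 2433, Σt^2·t = 343, Σt^2 = 57, Σt·t = 57, Σt = 7, Σ1 = 4.
For Mᵀy: Σt^2·y = 7654, Σt·y = 1080, Σy = 181.
So MᵀM·[c₂, c₁, c₀]ᵀ = Mᵀy: [[2433, 343, 57]; [343, 57, 7]; [57, 7, 4]]·[c₂, c₁, c₀]ᵀ = [7654, 1080, 181]ᵀ.
Inverting the 3×3 Gram matrix, [c₂, c₁, c₀]ᵀ = [82869/26716, 5209/26716, 4725/6679]ᵀ.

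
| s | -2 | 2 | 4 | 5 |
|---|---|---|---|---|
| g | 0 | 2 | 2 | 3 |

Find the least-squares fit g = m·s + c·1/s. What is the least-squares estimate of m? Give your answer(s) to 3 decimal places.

m = 0.582

Entries of XᵀX: Σs·s = 49, Σs·1/s = 4, Σ1/s·1/s = 241/400.
For Xᵀg: Σs·g = 27, Σ1/s·g = 21/10.
So XᵀX·[m, c]ᵀ = Xᵀg: [[49, 4]; [4, 241/400]]·[m, c]ᵀ = [27, 21/10]ᵀ.
Eliminating c: (241/400)·(row 1) − 4·(row 2) gives (5409/400)·m = (241/400)·27 − 4·(21/10) = 3147/400, so m = 1049/1803.
Then c = ((21/10) − 4·(1049/1803))/(241/400) = -680/1803.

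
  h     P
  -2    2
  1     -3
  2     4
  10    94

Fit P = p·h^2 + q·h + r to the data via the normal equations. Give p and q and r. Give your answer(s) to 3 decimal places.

Normal-equation sums: Σh^2·h^2 = 10033, Σh^2·h = 1001, Σh^2 = 109, Σh·h = 109, Σh = 11, Σ1 = 4.
For MᵀP: Σh^2·P = 9421, Σh·P = 941, ΣP = 97.
Inverting the 3×3 Gram matrix, [p, q, r]ᵀ = [677/716, 509/3580, -3413/1790]ᵀ.

p = 0.946, q = 0.142, r = -1.907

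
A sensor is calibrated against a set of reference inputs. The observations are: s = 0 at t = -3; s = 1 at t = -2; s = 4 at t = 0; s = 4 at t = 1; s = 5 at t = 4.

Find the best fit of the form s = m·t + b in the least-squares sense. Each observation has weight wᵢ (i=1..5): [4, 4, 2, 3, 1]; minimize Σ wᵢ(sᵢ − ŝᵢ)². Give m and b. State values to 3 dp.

From the data, Σwᵢ·t·t = 71, Σwᵢ·t = -13, Σwᵢ·1 = 14.
Right-hand side: Σwᵢ·t·s = 24, Σwᵢ·s = 29.
So AᵀWA·[m, b]ᵀ = AᵀWs: [[71, -13]; [-13, 14]]·[m, b]ᵀ = [24, 29]ᵀ.
det = 71·14 − (-13)² = 825.
m = (24·14 − (-13)·29)/825 = 713/825; b = (71·29 − (-13)·24)/825 = 2371/825.

m = 0.864, b = 2.874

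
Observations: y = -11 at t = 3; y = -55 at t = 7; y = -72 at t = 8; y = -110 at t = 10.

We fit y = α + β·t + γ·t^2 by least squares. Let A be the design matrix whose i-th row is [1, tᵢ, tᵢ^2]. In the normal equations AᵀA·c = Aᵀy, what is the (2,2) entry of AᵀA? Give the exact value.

Row 2 ↔ basis t, column 2 ↔ basis t, so (AᵀA)_{2,2} = Σᵢ (t)·(t) = (3)·(3) + (7)·(7) + (8)·(8) + (10)·(10) = 222.

222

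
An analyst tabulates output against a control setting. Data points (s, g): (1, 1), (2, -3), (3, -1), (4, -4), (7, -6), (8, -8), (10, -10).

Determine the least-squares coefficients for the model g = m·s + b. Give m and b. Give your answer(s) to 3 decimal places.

The normal system MᵀM·[m, b]ᵀ = Mᵀg is [[243, 35]; [35, 7]]·[m, b]ᵀ = [-230, -31]ᵀ.
Determinant 243·7 − 35² = 476.
m = ((-230)·7 − 35·(-31))/476 = -75/68; b = (243·(-31) − 35·(-230))/476 = 517/476.

m = -1.103, b = 1.086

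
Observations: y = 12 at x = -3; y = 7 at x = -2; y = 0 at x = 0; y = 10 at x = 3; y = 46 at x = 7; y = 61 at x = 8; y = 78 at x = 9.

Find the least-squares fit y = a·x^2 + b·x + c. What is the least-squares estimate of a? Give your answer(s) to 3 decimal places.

a = 1.002

Setting ∂/∂a … = 0 gives: 13236·a + 1576·b + 216·c = 12702;  1576·a + 216·b + 22·c = 1492;  216·a + 22·b + 7·c = 214.
(Σx^2·x^2 = 13236, Σx^2·x = 1576, Σx^2 = 216, Σx·x = 216, Σx = 22, Σ1 = 7, Σx^2·y = 12702, Σx·y = 1492, Σy = 214.)
Solving the 3×3 system (Gaussian elimination) gives a = 140415/140098, b = -38037/70049, c = 13520/10007.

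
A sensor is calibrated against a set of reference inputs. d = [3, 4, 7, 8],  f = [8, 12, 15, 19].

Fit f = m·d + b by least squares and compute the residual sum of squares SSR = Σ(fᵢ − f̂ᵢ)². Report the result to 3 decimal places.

SSR = 4.765

Forming MᵀM = [[138, 22]; [22, 4]] and Mᵀf = [329, 54]ᵀ gives MᵀM·[m, b]ᵀ = Mᵀf.
Eliminating b: 4·(row 1) − 22·(row 2) gives 68·m = 4·329 − 22·54 = 128, so m = 32/17.
Then b = (54 − 22·(32/17))/4 = 107/34.
Residuals: -27/34, 45/34, -45/34, 27/34; SSR = 81/17.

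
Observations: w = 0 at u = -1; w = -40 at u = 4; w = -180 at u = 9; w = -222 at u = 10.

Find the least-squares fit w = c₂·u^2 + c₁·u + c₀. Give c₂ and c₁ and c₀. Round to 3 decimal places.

c₂ = -2.031, c₁ = -1.830, c₀ = 0.120

Normal-equation sums: Σu^2·u^2 = 16818, Σu^2·u = 1792, Σu^2 = 198, Σu·u = 198, Σu = 22, Σ1 = 4.
Right-hand side: Σu^2·w = -37420, Σu·w = -4000, Σw = -442.
XᵀX·[c₂, c₁, c₀]ᵀ = Xᵀw becomes [[16818, 1792, 198]; [1792, 198, 22]; [198, 22, 4]]·[c₂, c₁, c₀]ᵀ = [-37420, -4000, -442]ᵀ.
Row-reducing yields c₂ = -1873/922, c₁ = -1687/922, c₀ = 111/922.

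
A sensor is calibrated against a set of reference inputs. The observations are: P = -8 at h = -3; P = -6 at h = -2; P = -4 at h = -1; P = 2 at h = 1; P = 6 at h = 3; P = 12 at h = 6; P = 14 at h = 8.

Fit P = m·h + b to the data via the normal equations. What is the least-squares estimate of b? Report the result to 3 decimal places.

The normal system AᵀA·[m, b]ᵀ = AᵀP is [[124, 12]; [12, 7]]·[m, b]ᵀ = [244, 16]ᵀ.
Eliminating b: 7·(row 1) − 12·(row 2) gives 724·m = 7·244 − 12·16 = 1516, so m = 379/181.
Then b = (16 − 12·(379/181))/7 = -236/181.

b = -1.304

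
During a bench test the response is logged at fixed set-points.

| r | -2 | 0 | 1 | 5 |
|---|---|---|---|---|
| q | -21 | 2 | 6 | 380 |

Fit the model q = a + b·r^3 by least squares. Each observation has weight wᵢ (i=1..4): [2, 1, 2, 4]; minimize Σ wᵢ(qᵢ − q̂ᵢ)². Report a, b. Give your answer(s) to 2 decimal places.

a = 2.85, b = 3.02

The normal system XᵀWX·[a, b]ᵀ = XᵀWq is [[9, 486]; [486, 62630]]·[a, b]ᵀ = [1492, 190348]ᵀ.
Determinant 9·62630 − 486² = 327474.
a = (1492·62630 − 486·190348)/327474 = 467416/163737; b = (9·190348 − 486·1492)/327474 = 54890/18193.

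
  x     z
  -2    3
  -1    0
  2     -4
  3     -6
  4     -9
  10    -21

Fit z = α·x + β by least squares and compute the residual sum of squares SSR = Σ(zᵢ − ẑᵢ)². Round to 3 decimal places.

SSR = 2.712

The normal equations are: 134·α + 16·β = -278;  16·α + 6·β = -37.
(Σx·x = 134, Σx = 16, Σ1 = 6, Σx·z = -278, Σz = -37.)
det = 134·6 − 16² = 548.
α = ((-278)·6 − 16·(-37))/548 = -269/137; β = (134·(-37) − 16·(-278))/548 = -255/274.
Residuals: 1/274, -283/274, 235/274, 225/274, -59/274, -119/274; SSR = 743/274.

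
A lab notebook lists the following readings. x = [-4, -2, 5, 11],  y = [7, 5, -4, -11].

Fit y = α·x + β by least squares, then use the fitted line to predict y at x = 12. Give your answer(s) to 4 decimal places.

With design matrix A, AᵀA = [[166, 10]; [10, 4]] and Aᵀy = [-179, -3]ᵀ.
Determinant 166·4 − 10² = 564.
α = ((-179)·4 − 10·(-3))/564 = -343/282; β = (166·(-3) − 10·(-179))/564 = 323/141.
At x = 12: ŷ = (-343/282)·(12) + (323/141)·(1) = -1735/141.

ŷ = -12.3050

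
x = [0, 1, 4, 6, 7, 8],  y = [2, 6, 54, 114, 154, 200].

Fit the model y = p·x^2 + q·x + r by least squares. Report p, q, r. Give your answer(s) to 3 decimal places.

Normal-equation sums: Σx^2·x^2 = 8050, Σx^2·x = 1136, Σx^2 = 166, Σx·x = 166, Σx = 26, Σ1 = 6.
Right-hand side: Σx^2·y = 25320, Σx·y = 3584, Σy = 530.
Normal equations: [[8050, 1136, 166]; [1136, 166, 26]; [166, 26, 6]]·[p, q, r]ᵀ = [25320, 3584, 530]ᵀ.
Inverting the 3×3 Gram matrix, [p, q, r]ᵀ = [685/231, 1121/1155, 73/35]ᵀ.

p = 2.965, q = 0.971, r = 2.086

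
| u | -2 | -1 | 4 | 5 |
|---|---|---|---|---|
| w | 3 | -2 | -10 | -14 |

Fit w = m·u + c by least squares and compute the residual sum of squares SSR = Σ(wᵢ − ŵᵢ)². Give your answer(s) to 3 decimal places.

SSR = 5.932

Sums needed: Σu·u = 46, Σu = 6, Σ1 = 4.
Right-hand side: Σu·w = -114, Σw = -23.
AᵀA·[m, c]ᵀ = Aᵀw becomes [[46, 6]; [6, 4]]·[m, c]ᵀ = [-114, -23]ᵀ.
det = 46·4 − 6² = 148.
m = ((-114)·4 − 6·(-23))/148 = -159/74; c = (46·(-23) − 6·(-114))/148 = -187/74.
Residuals: 91/74, -60/37, 83/74, -27/37; SSR = 439/74.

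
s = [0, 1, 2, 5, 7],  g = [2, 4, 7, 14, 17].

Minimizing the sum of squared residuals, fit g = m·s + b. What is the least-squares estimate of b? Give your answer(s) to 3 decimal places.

The normal equations are: 79·m + 15·b = 207;  15·m + 5·b = 44.
det = 79·5 − 15² = 170.
m = (207·5 − 15·44)/170 = 75/34; b = (79·44 − 15·207)/170 = 371/170.

b = 2.182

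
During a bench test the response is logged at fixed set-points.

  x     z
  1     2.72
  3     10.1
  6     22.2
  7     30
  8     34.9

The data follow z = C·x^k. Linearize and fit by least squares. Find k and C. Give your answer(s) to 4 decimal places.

Taking logs, ln z = k·ln x + ln C, so regress ln z on ln x.
XᵀX = [[12.5280, 6.9157]; [6.9157, 5]], rhs = [22.1008, 13.3669]ᵀ  (here Σln x = 6.9157, Σ(ln x)² = 12.5280, Σln z = 13.3669, Σln x·ln z = 22.1008).
Slope k = (n·Σln x·ln z − Σln x·Σln z)/(n·Σ(ln x)² − (Σln x)²) = (5·22.1008 − 6.9157·13.3669)/14.8127 = 1.21935; ln C = (Σln z − k·Σln x)/n = 0.98685, so C = exp(0.98685) = 2.68276.

k = 1.2194, C = 2.6828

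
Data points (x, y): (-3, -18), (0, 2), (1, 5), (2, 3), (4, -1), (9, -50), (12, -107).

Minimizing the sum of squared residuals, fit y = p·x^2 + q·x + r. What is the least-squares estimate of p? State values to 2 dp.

Entries of MᵀM: Σx^2·x^2 = 27651, Σx^2·x = 2503, Σx^2 = 255, Σx·x = 255, Σx = 25, Σ1 = 7.
Moment sums: Σx^2·y = -19619, Σx·y = -1673, Σy = -166.
So MᵀM·[p, q, r]ᵀ = Mᵀy: [[27651, 2503, 255]; [2503, 255, 25]; [255, 25, 7]]·[p, q, r]ᵀ = [-19619, -1673, -166]ᵀ.
Inverting the 3×3 Gram matrix, [p, q, r]ᵀ = [-1852041/1775986, 6219499/1775986, 1569236/887993]ᵀ.

p = -1.04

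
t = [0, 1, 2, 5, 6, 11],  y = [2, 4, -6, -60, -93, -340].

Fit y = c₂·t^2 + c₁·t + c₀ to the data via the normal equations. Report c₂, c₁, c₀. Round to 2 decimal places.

AᵀA·[c₂, c₁, c₀]ᵀ = Aᵀy reads: 16579·c₂ + 1681·c₁ + 187·c₀ = -46008;  1681·c₂ + 187·c₁ + 25·c₀ = -4606;  187·c₂ + 25·c₁ + 6·c₀ = -493.
(Σt^2·t^2 = 16579, Σt^2·t = 1681, Σt^2 = 187, Σt·t = 187, Σt = 25, Σ1 = 6, Σt^2·y = -46008, Σt·y = -4606, Σy = -493.)
Row-reducing yields c₂ = -101537/33096, c₁ = 12269/4728, c₀ = 3639/1379.

c₂ = -3.07, c₁ = 2.59, c₀ = 2.64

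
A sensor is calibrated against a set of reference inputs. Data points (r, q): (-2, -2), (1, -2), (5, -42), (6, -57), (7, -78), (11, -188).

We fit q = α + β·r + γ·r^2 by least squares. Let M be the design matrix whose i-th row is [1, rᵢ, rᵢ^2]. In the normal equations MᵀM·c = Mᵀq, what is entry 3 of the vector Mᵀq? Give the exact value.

Entry 3 ↔ basis r^2, so (Mᵀq)_{3} = Σᵢ (r^2)·qᵢ = (4)·(-2) + (1)·(-2) + (25)·(-42) + (36)·(-57) + (49)·(-78) + (121)·(-188) = -29682.

-29682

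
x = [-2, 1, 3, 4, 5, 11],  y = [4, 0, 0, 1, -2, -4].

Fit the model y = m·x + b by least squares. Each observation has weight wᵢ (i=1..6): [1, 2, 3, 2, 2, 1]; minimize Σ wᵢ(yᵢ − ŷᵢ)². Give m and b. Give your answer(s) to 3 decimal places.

From the data, Σwᵢ·x·x = 236, Σwᵢ·x = 38, Σwᵢ·1 = 11.
Right-hand side: Σwᵢ·x·y = -64, Σwᵢ·y = -2.
So MᵀWM·[m, b]ᵀ = MᵀWy: [[236, 38]; [38, 11]]·[m, b]ᵀ = [-64, -2]ᵀ.
Eliminating b: 11·(row 1) − 38·(row 2) gives 1152·m = 11·(-64) − 38·(-2) = -628, so m = -157/288.
Then b = ((-2) − 38·(-157/288))/11 = 245/144.

m = -0.545, b = 1.701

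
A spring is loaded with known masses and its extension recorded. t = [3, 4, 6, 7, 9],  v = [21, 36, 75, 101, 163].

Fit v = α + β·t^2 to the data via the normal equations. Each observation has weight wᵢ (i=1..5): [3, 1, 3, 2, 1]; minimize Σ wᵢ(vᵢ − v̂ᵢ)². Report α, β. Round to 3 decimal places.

Forming MᵀWM = [[10, 330]; [330, 15750]] and MᵀWv = [689, 32344]ᵀ gives MᵀWM·[α, β]ᵀ = MᵀWv.
Determinant 10·15750 − 330² = 48600.
α = (689·15750 − 330·32344)/48600 = 5941/1620; β = (10·32344 − 330·689)/48600 = 9607/4860.

α = 3.667, β = 1.977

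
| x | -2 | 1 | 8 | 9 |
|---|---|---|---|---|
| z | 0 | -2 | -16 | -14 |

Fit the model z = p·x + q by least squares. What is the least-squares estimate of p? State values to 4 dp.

p = -1.4884

From the data, Σx·x = 150, Σx = 16, Σ1 = 4.
For Mᵀz: Σx·z = -256, Σz = -32.
Eliminating q: 4·(row 1) − 16·(row 2) gives 344·p = 4·(-256) − 16·(-32) = -512, so p = -64/43.
Then q = ((-32) − 16·(-64/43))/4 = -88/43.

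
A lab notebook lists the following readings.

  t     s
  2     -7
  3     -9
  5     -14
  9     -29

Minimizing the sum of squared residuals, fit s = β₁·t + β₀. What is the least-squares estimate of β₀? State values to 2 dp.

Normal-equation sums: Σt·t = 119, Σt = 19, Σ1 = 4.
For Aᵀs: Σt·s = -372, Σs = -59.
Normal equations: [[119, 19]; [19, 4]]·[β₁, β₀]ᵀ = [-372, -59]ᵀ.
Determinant 119·4 − 19² = 115.
β₁ = ((-372)·4 − 19·(-59))/115 = -367/115; β₀ = (119·(-59) − 19·(-372))/115 = 47/115.

β₀ = 0.41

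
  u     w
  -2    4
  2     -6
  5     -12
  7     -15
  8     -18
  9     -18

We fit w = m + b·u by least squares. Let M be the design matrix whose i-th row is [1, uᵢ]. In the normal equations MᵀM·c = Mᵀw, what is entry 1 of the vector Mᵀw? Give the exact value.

-65

Entry 1 ↔ basis 1, so (Mᵀw)_{1} = Σᵢ wᵢ = (1)·(4) + (1)·(-6) + (1)·(-12) + (1)·(-15) + (1)·(-18) + (1)·(-18) = -65.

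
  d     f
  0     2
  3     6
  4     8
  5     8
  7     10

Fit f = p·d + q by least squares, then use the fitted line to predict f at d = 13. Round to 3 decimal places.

f̂ = 17.373

Entries of XᵀX: Σd·d = 99, Σd = 19, Σ1 = 5.
Moment sums: Σd·f = 160, Σf = 34.
XᵀX·[p, q]ᵀ = Xᵀf becomes [[99, 19]; [19, 5]]·[p, q]ᵀ = [160, 34]ᵀ.
Eliminating q: 5·(row 1) − 19·(row 2) gives 134·p = 5·160 − 19·34 = 154, so p = 77/67.
Then q = (34 − 19·(77/67))/5 = 163/67.
At d = 13: f̂ = (77/67)·(13) + (163/67)·(1) = 1164/67.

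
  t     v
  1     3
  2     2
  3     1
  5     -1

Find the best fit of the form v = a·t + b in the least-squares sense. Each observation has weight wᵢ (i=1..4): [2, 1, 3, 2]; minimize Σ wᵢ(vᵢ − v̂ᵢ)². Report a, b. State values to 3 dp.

a = -1.000, b = 4.000

From the data, Σwᵢ·t·t = 83, Σwᵢ·t = 23, Σwᵢ·1 = 8.
For XᵀWv: Σwᵢ·t·v = 9, Σwᵢ·v = 9.
So XᵀWX·[a, b]ᵀ = XᵀWv: [[83, 23]; [23, 8]]·[a, b]ᵀ = [9, 9]ᵀ.
Eliminating b: 8·(row 1) − 23·(row 2) gives 135·a = 8·9 − 23·9 = -135, so a = -1.
Then b = (9 − 23·(-1))/8 = 4.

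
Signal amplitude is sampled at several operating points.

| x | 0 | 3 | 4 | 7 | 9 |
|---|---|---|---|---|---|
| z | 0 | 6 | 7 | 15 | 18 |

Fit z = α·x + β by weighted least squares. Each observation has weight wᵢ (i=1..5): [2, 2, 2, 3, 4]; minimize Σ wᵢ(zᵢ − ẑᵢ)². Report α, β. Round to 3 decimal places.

Entries of MᵀWM: Σwᵢ·x·x = 521, Σwᵢ·x = 71, Σwᵢ·1 = 13.
And Σwᵢ·x·z = 1055, Σwᵢ·z = 143.
So MᵀWM·[α, β]ᵀ = MᵀWz: [[521, 71]; [71, 13]]·[α, β]ᵀ = [1055, 143]ᵀ.
Eliminating β: 13·(row 1) − 71·(row 2) gives 1732·α = 13·1055 − 71·143 = 3562, so α = 1781/866.
Then β = (143 − 71·(1781/866))/13 = -201/866.

α = 2.057, β = -0.232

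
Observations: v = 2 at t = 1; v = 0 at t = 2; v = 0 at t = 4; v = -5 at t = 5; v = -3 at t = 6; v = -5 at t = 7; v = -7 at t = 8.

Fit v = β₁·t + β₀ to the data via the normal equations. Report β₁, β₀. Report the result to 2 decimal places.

β₁ = -1.20, β₀ = 3.07

The normal equations are: 195·β₁ + 33·β₀ = -132;  33·β₁ + 7·β₀ = -18.
(Σt·t = 195, Σt = 33, Σ1 = 7, Σt·v = -132, Σv = -18.)
Δ = 195·7 − 33² = 276.
β₁ = ((-132)·7 − 33·(-18))/276 = -55/46; β₀ = (195·(-18) − 33·(-132))/276 = 141/46.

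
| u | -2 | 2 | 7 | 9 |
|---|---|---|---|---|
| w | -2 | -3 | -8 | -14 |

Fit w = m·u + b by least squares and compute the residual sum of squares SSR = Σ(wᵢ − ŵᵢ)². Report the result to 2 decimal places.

SSR = 12.70

From the data, Σu·u = 138, Σu = 16, Σ1 = 4.
Moment sums: Σu·w = -184, Σw = -27.
AᵀA·[m, b]ᵀ = Aᵀw becomes [[138, 16]; [16, 4]]·[m, b]ᵀ = [-184, -27]ᵀ.
Determinant 138·4 − 16² = 296.
m = ((-184)·4 − 16·(-27))/296 = -38/37; b = (138·(-27) − 16·(-184))/296 = -391/148.
Residuals: -209/148, 251/148, 271/148, -313/148; SSR = 1879/148.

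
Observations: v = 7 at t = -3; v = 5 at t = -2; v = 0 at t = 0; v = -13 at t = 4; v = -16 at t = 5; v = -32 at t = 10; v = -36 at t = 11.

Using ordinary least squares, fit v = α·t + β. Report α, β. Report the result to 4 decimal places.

Entries of MᵀM: Σt·t = 275, Σt = 25, Σ1 = 7.
Right-hand side: Σt·v = -879, Σv = -85.
Normal equations: [[275, 25]; [25, 7]]·[α, β]ᵀ = [-879, -85]ᵀ.
det = 275·7 − 25² = 1300.
α = ((-879)·7 − 25·(-85))/1300 = -1007/325; β = (275·(-85) − 25·(-879))/1300 = -14/13.

α = -3.0985, β = -1.0769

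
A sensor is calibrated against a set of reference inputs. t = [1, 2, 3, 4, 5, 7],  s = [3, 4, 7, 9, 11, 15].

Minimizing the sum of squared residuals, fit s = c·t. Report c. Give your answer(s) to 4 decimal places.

From the data, Σt·t = 104.
Right-hand side: Σt·s = 228.
AᵀA·[c]ᵀ = Aᵀs becomes [[104]]·[c]ᵀ = [228]ᵀ.
Hence c = 228 / 104 ≈ 2.19231.

c = 2.1923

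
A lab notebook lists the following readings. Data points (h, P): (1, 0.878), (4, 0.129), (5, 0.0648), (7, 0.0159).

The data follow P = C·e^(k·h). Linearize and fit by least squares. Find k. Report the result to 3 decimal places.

Taking logs, ln P = k·h + ln C, so regress ln P on h.
AᵀA = [[91.0000, 17.0000]; [17.0000, 4]], rhs = [-50.9942, -9.0559]ᵀ  (here Σh = 17.0000, Σ(h)² = 91.0000, Σln P = -9.0559, Σh·ln P = -50.9942).
Slope k = (n·Σh·ln P − Σh·Σln P)/(n·Σ(h)² − (Σh)²) = (4·-50.9942 − 17.0000·-9.0559)/75.0000 = -0.66701; ln C = (Σln P − k·Σh)/n = 0.57081.

k = -0.667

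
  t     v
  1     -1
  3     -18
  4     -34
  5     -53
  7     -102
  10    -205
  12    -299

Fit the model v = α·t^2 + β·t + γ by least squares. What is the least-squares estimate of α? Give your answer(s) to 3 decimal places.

The normal system AᵀA·[α, β, γ]ᵀ = Aᵀv is [[34100, 3288, 344]; [3288, 344, 42]; [344, 42, 7]]·[α, β, γ]ᵀ = [-70586, -6808, -712]ᵀ.
Inverting the 3×3 Gram matrix, [α, β, γ]ᵀ = [-149445/73282, -15883/36641, 40462/36641]ᵀ.

α = -2.039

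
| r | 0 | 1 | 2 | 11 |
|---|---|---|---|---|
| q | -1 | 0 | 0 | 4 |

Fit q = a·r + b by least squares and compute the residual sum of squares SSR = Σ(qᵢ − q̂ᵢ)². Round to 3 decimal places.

SSR = 0.175

Setting ∂/∂a … = 0 gives: 126·a + 14·b = 44;  14·a + 4·b = 3.
(Σr·r = 126, Σr = 14, Σ1 = 4, Σr·q = 44, Σq = 3.)
det = 126·4 − 14² = 308.
a = (44·4 − 14·3)/308 = 67/154; b = (126·3 − 14·44)/308 = -17/22.
Residuals: -5/22, 26/77, -15/154, -1/77; SSR = 27/154.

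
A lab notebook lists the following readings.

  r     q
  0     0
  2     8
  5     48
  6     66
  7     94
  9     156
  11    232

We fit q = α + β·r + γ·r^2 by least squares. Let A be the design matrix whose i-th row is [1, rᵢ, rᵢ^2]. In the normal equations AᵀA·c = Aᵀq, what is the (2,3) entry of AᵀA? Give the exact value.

2752

Row 2 ↔ basis r, column 3 ↔ basis r^2, so (AᵀA)_{2,3} = Σᵢ (r)·(r^2) = (0)·(0) + (2)·(4) + (5)·(25) + (6)·(36) + (7)·(49) + (9)·(81) + (11)·(121) = 2752.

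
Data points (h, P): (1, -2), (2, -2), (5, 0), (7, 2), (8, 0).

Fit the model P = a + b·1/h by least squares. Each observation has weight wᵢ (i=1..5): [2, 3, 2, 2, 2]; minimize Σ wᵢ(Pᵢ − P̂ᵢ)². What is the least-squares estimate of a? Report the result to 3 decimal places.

The normal system AᵀWA·[a, b]ᵀ = AᵀWP is [[11, 621/140]; [621/140, 113761/39200]]·[a, b]ᵀ = [-6, -45/7]ᵀ.
det = 11·(113761/39200) − (621/140)² = 480089/39200.
a = ((-6)·(113761/39200) − (621/140)·(-45/7))/(480089/39200) = 435234/480089; b = (11·(-45/7) − (621/140)·(-6))/(480089/39200) = -1728720/480089.

a = 0.907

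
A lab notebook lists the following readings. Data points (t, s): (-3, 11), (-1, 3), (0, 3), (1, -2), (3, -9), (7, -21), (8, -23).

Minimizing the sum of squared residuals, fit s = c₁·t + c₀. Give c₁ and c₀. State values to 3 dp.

Entries of AᵀA: Σt·t = 133, Σt = 15, Σ1 = 7.
For Aᵀs: Σt·s = -396, Σs = -38.
So AᵀA·[c₁, c₀]ᵀ = Aᵀs: [[133, 15]; [15, 7]]·[c₁, c₀]ᵀ = [-396, -38]ᵀ.
det = 133·7 − 15² = 706.
c₁ = ((-396)·7 − 15·(-38))/706 = -1101/353; c₀ = (133·(-38) − 15·(-396))/706 = 443/353.

c₁ = -3.119, c₀ = 1.255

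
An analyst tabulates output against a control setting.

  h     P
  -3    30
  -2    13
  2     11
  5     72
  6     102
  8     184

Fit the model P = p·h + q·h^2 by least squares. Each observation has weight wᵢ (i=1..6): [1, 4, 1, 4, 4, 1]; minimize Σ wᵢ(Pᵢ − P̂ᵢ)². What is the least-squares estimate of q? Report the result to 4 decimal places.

q = 2.9598

Entries of XᵀWX: Σwᵢ·h·h = 337, Σwᵢ·h·h^2 = 1825, Σwᵢ·h^2·h^2 = 11941.
For XᵀWP: Σwᵢ·h·P = 5188, Σwᵢ·h^2·P = 34186.
Normal equations: [[337, 1825]; [1825, 11941]]·[p, q]ᵀ = [5188, 34186]ᵀ.
det = 337·11941 − 1825² = 693492.
p = (5188·11941 − 1825·34186)/693492 = -73257/115582; q = (337·34186 − 1825·5188)/693492 = 342097/115582.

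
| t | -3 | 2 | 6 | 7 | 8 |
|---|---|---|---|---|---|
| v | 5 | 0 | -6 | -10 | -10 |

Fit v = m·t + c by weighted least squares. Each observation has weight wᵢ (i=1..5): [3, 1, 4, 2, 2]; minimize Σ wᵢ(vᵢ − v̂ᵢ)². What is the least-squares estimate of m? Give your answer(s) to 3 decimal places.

m = -1.370

Forming MᵀWM = [[401, 47]; [47, 12]] and MᵀWv = [-489, -49]ᵀ gives MᵀWM·[m, c]ᵀ = MᵀWv.
det = 401·12 − 47² = 2603.
m = ((-489)·12 − 47·(-49))/2603 = -3565/2603; c = (401·(-49) − 47·(-489))/2603 = 3334/2603.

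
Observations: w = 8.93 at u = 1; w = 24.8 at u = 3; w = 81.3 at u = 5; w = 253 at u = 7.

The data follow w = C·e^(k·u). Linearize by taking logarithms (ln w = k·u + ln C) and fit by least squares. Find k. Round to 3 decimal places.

k = 0.561

Taking logs, ln w = k·u + ln C, so regress ln w on u.
Σu = 16.0000, Σ(u)² = 84.0000, Σln w = 15.3318, Σu·ln w = 72.5464.
Equations: 84.0000·k + 16.0000·ln C = 72.5464;  16.0000·k + 4·ln C = 15.3318.
Solving (det = 80.0000): k = 0.56096, ln C = 1.58910.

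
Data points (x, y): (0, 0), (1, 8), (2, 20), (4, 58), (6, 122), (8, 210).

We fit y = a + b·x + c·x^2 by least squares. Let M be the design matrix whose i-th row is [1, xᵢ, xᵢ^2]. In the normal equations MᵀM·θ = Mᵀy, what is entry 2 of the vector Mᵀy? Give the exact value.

Entry 2 ↔ basis x, so (Mᵀy)_{2} = Σᵢ (x)·yᵢ = (0)·(0) + (1)·(8) + (2)·(20) + (4)·(58) + (6)·(122) + (8)·(210) = 2692.

2692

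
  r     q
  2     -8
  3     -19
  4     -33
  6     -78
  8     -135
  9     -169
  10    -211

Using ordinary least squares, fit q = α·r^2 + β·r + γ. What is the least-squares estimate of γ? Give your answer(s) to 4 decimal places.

γ = 2.1330

The normal equations are: 22306·α + 2556·β + 310·γ = -46968;  2556·α + 310·β + 42·γ = -5384;  310·α + 42·β + 7·γ = -653.
Solving the 3×3 system (Gaussian elimination) gives α = -1601/789, β = -7063/7627, γ = 48805/22881.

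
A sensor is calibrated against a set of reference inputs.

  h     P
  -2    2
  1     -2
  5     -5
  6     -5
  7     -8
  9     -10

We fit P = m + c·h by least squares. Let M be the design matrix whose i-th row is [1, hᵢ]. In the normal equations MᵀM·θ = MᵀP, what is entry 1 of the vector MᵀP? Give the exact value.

Entry 1 ↔ basis 1, so (MᵀP)_{1} = Σᵢ Pᵢ = (1)·(2) + (1)·(-2) + (1)·(-5) + (1)·(-5) + (1)·(-8) + (1)·(-10) = -28.

-28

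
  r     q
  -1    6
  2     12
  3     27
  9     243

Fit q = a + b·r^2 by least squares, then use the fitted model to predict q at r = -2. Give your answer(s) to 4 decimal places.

q̂ = 13.0562

Sums needed: Σ1 = 4, Σr^2 = 95, Σr^2·r^2 = 6659.
And Σq = 288, Σr^2·q = 19980.
Determinant 4·6659 − 95² = 17611.
a = (288·6659 − 95·19980)/17611 = 19692/17611; b = (4·19980 − 95·288)/17611 = 52560/17611.
At r = -2: q̂ = (19692/17611)·(1) + (52560/17611)·(4) = 229932/17611.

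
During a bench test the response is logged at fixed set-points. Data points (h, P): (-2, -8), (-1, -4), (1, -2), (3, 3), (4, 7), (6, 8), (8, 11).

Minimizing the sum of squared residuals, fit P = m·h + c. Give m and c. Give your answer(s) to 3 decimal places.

m = 1.892, c = -2.993

Compute the Gram sums: Σh·h = 131, Σh = 19, Σ1 = 7.
And Σh·P = 191, ΣP = 15.
Normal equations: [[131, 19]; [19, 7]]·[m, c]ᵀ = [191, 15]ᵀ.
Δ = 131·7 − 19² = 556.
m = (191·7 − 19·15)/556 = 263/139; c = (131·15 − 19·191)/556 = -416/139.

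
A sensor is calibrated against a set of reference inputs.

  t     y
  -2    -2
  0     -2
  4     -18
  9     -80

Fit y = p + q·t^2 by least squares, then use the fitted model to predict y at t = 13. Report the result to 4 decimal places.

ŷ = -166.4893

From the data, Σ1 = 4, Σt^2 = 101, Σt^2·t^2 = 6833.
Moment sums: Σy = -102, Σt^2·y = -6776.
Normal equations: [[4, 101]; [101, 6833]]·[p, q]ᵀ = [-102, -6776]ᵀ.
Δ = 4·6833 − 101² = 17131.
p = ((-102)·6833 − 101·(-6776))/17131 = -12590/17131; q = (4·(-6776) − 101·(-102))/17131 = -16802/17131.
At t = 13: ŷ = (-12590/17131)·(1) + (-16802/17131)·(169) = -2852128/17131.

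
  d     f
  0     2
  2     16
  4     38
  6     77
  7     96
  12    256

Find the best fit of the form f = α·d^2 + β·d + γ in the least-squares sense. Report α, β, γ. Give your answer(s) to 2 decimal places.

With design matrix X, XᵀX = [[24705, 2359, 249]; [2359, 249, 31]; [249, 31, 6]] and Xᵀf = [45012, 4390, 485]ᵀ.
Inverting the 3×3 Gram matrix, [α, β, γ]ᵀ = [43801/29172, 2725/884, 18929/7293]ᵀ.

α = 1.50, β = 3.08, γ = 2.60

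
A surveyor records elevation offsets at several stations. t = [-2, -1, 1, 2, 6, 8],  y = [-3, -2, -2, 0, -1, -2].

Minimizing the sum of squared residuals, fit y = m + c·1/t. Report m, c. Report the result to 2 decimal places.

Setting ∂/∂m … = 0 gives: 6·m + (7/24)·c = -10;  (7/24)·m + (1465/576)·c = 13/12.
Determinant 6·(1465/576) − (7/24)² = 8741/576.
m = ((-10)·(1465/576) − (7/24)·(13/12))/(8741/576) = -14832/8741; c = (6·(13/12) − (7/24)·(-10))/(8741/576) = 5424/8741.

m = -1.70, c = 0.62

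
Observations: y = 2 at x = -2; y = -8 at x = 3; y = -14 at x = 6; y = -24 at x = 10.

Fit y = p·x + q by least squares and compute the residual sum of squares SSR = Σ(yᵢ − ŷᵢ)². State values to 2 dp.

The normal equations are: 149·p + 17·q = -352;  17·p + 4·q = -44.
(Σx·x = 149, Σx = 17, Σ1 = 4, Σx·y = -352, Σy = -44.)
Determinant 149·4 − 17² = 307.
p = ((-352)·4 − 17·(-44))/307 = -660/307; q = (149·(-44) − 17·(-352))/307 = -572/307.
Residuals: -134/307, 96/307, 234/307, -196/307; SSR = 392/307.

SSR = 1.28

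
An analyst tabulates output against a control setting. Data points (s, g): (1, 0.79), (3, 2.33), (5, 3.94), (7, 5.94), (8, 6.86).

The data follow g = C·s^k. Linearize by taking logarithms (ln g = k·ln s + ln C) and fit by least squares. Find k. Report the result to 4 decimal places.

With ln gᵢ as the transformed response and ln sᵢ as the regressor:
Σln s = 6.7334, Σ(ln s)² = 11.9079, Σln g = 5.6887, Σln s·ln g = 10.6076.
Equations: 11.9079·k + 6.7334·ln C = 10.6076;  6.7334·k + 5·ln C = 5.6887.
Δ = 11.9079·5 − (6.7334)² = 14.2007; k = (10.6076·5 − 6.7334·5.6887)/14.2007 = 1.03750, ln C = (11.9079·5.6887 − 6.7334·10.6076)/14.2007 = -0.25943.

k = 1.0375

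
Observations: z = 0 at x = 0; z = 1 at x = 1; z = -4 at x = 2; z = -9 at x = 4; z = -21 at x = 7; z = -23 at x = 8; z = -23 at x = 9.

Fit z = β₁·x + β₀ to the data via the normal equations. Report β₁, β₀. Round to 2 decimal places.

β₁ = -2.97, β₀ = 1.89

From the data, Σx·x = 215, Σx = 31, Σ1 = 7.
For Mᵀz: Σx·z = -581, Σz = -79.
Normal equations: [[215, 31]; [31, 7]]·[β₁, β₀]ᵀ = [-581, -79]ᵀ.
Eliminating β₀: 7·(row 1) − 31·(row 2) gives 544·β₁ = 7·(-581) − 31·(-79) = -1618, so β₁ = -809/272.
Then β₀ = ((-79) − 31·(-809/272))/7 = 513/272.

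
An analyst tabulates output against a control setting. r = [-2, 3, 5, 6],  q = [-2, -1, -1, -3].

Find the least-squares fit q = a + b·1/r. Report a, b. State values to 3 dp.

a = -1.788, b = 0.756

The normal equations are: 4·a + (1/5)·b = -7;  (1/5)·a + (193/450)·b = -1/30.
(Σ1 = 4, Σ1/r = 1/5, Σ1/r·1/r = 193/450, Σq = -7, Σ1/r·q = -1/30.)
Δ = 4·(193/450) − (1/5)² = 377/225.
a = ((-7)·(193/450) − (1/5)·(-1/30))/(377/225) = -674/377; b = (4·(-1/30) − (1/5)·(-7))/(377/225) = 285/377.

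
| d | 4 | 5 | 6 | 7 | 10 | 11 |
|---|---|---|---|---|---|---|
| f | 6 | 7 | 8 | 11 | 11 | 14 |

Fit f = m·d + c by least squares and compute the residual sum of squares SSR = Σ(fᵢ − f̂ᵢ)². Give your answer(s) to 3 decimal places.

AᵀA·[m, c]ᵀ = Aᵀf reads: 347·m + 43·c = 448;  43·m + 6·c = 57.
(Σd·d = 347, Σd = 43, Σ1 = 6, Σd·f = 448, Σf = 57.)
Eliminating c: 6·(row 1) − 43·(row 2) gives 233·m = 6·448 − 43·57 = 237, so m = 237/233.
Then c = (57 − 43·(237/233))/6 = 515/233.
Residuals: -65/233, -69/233, -73/233, 389/233, -322/233, 140/233; SSR = 1240/233.

SSR = 5.322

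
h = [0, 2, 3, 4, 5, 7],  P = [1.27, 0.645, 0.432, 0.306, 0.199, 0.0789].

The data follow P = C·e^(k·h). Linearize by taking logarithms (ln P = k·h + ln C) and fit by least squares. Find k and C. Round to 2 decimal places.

With ln Pᵢ as the transformed response and hᵢ as the regressor:
Σh = 21.0000, Σ(h)² = 103.0000, Σln P = -6.3770, Σh·ln P = -33.9810.
Equations: 103.0000·k + 21.0000·ln C = -33.9810;  21.0000·k + 6·ln C = -6.3770.
Solving (det = 177.0000): k = -0.39530, ln C = 0.32072, so C = exp(0.32072) = 1.37812.

k = -0.40, C = 1.38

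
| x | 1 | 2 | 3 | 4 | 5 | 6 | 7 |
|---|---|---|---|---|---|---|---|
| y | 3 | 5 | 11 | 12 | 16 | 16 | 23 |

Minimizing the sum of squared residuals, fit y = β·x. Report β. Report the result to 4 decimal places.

β = 3.0786

Sums needed: Σx·x = 140.
Moment sums: Σx·y = 431.
Normal equations: [[140]]·[β]ᵀ = [431]ᵀ.
Hence β = 431 / 140 ≈ 3.07857.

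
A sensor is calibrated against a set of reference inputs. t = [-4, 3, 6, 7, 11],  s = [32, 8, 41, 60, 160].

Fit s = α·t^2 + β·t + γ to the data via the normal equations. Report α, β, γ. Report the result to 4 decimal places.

α = 1.5055, β = -2.0170, γ = -0.0749

The normal equations are: 18675·α + 1853·β + 231·γ = 24360;  1853·α + 231·β + 23·γ = 2322;  231·α + 23·β + 5·γ = 301.
(Σt^2·t^2 = 18675, Σt^2·t = 1853, Σt^2 = 231, Σt·t = 231, Σt = 23, Σ1 = 5, Σt^2·s = 24360, Σt·s = 2322, Σs = 301.)
Row-reducing yields α = 74723/49634, β = -7701/3818, γ = -1858/24817.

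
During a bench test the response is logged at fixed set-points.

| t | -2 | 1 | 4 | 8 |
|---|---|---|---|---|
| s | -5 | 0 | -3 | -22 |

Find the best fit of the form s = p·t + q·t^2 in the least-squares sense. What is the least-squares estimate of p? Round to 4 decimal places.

From the data, Σt·t = 85, Σt·t^2 = 569, Σt^2·t^2 = 4369.
Moment sums: Σt·s = -178, Σt^2·s = -1476.
So XᵀX·[p, q]ᵀ = Xᵀs: [[85, 569]; [569, 4369]]·[p, q]ᵀ = [-178, -1476]ᵀ.
Determinant 85·4369 − 569² = 47604.
p = ((-178)·4369 − 569·(-1476))/47604 = 31081/23802; q = (85·(-1476) − 569·(-178))/47604 = -12089/23802.

p = 1.3058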